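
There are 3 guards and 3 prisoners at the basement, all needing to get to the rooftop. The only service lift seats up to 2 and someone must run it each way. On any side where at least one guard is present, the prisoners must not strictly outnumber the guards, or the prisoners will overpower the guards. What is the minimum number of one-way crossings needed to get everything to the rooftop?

11

Counting alone: each trip to the rooftop takes at most 2 across and each return brings at least 1 back, so after t trips out (and t−1 returns) at most 2t − (t−1) of the 6 are across; that first reaches 6 at t = 5, so at least 9 crossings are needed.
The safety rule pushes this higher. Following every safe sequence of crossings, the most of the 6 that can be at the rooftop as the service lift arrives there on crossing 9 is 5 — never all 6.
So no plan with fewer than 11 crossings exists, and this one achieves 11:
1. 2 prisoners → the rooftop.  (the basement: 3G 1P; the rooftop: 0G 2P)
2. 1 prisoner ← the basement.  (the basement: 3G 2P; the rooftop: 0G 1P)
3. 2 prisoners → the rooftop.  (the basement: 3G 0P; the rooftop: 0G 3P)
4. 1 prisoner ← the basement.  (the basement: 3G 1P; the rooftop: 0G 2P)
5. 2 guards → the rooftop.  (the basement: 1G 1P; the rooftop: 2G 2P)
6. 1 guard and 1 prisoner ← the basement.  (the basement: 2G 2P; the rooftop: 1G 1P)
7. 2 guards → the rooftop.  (the basement: 0G 2P; the rooftop: 3G 1P)
8. 1 prisoner ← the basement.  (the basement: 0G 3P; the rooftop: 3G 0P)
9. 2 prisoners → the rooftop.  (the basement: 0G 1P; the rooftop: 3G 2P)
10. 1 prisoner ← the basement.  (the basement: 0G 2P; the rooftop: 3G 1P)
11. 2 prisoners → the rooftop.  (the basement: 0G 0P; the rooftop: 3G 3P)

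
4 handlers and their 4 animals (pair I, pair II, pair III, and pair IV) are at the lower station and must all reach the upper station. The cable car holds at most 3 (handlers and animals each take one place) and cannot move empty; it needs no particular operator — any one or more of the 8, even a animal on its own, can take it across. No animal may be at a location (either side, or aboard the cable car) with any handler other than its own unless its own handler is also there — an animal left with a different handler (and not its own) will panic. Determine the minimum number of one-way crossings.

Counting alone: each trip to the upper station takes at most 3 across and each return brings at least 1 back, so after t trips out (and t−1 returns) at most 3t − (t−1) of the 8 are across; that first reaches 8 at t = 4, so at least 7 crossings are needed.
The safety rule pushes this higher. Following every safe sequence of crossings, the most of the 8 that can be at the upper station as the cable car arrives there on crossing 7 is 7 — never all 8.
So no plan with fewer than 9 crossings exists, and this one achieves 9:
1. animal I and handler I cross → the upper station.
2. handler I crosses ← the lower station.
3. animal II, handler I, and handler II cross → the upper station.
4. animal I and handler I cross ← the lower station.
5. handler I, handler III, and handler IV cross → the upper station.
6. animal II crosses ← the lower station.
7. animal I and animal II cross → the upper station.
8. animal I crosses ← the lower station.
9. animal I, animal III, and animal IV cross → the upper station.

9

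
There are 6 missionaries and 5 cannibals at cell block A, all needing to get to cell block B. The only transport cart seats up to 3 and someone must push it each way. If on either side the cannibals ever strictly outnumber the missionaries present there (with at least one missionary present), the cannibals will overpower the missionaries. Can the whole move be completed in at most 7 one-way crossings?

Counting alone: each trip to cell block B takes at most 3 across and each return brings at least 1 back, so after t trips out (and t−1 returns) at most 3t − (t−1) of the 11 are across; that first reaches 11 at t = 5, so at least 9 crossings are needed.
Since 7 < 9, 7 crossings cannot be enough. (The shortest complete plan in fact takes 9:)
1. 3 cannibals → cell block B.  (cell block A: 6M 2C; cell block B: 0M 3C)
2. 1 cannibal ← cell block A.  (cell block A: 6M 3C; cell block B: 0M 2C)
3. 3 missionaries → cell block B.  (cell block A: 3M 3C; cell block B: 3M 2C)
4. 1 missionary ← cell block A.  (cell block A: 4M 3C; cell block B: 2M 2C)
5. 2 missionaries and 1 cannibal → cell block B.  (cell block A: 2M 2C; cell block B: 4M 3C)
6. 1 missionary ← cell block A.  (cell block A: 3M 2C; cell block B: 3M 3C)
7. 2 missionaries and 1 cannibal → cell block B.  (cell block A: 1M 1C; cell block B: 5M 4C)
8. 1 missionary ← cell block A.  (cell block A: 2M 1C; cell block B: 4M 4C)
9. 2 missionaries and 1 cannibal → cell block B.  (cell block A: 0M 0C; cell block B: 6M 5C)

No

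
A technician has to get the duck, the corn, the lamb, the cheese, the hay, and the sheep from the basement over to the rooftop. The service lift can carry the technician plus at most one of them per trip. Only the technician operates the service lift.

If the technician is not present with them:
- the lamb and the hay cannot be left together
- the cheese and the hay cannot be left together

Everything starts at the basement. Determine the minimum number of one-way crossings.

Counting alone: the technician can take at most 1 across per trip to the rooftop, so moving all 6 needs at least 6 loaded trips out, with a return between consecutive ones — at least 11 crossings.
The safety rule pushes this higher. Following every safe sequence of crossings, the most of the 6 that can be at the rooftop as the service lift arrives there on crossing 11 is 5 — never all 6.
So no plan with fewer than 13 crossings exists, and this one achieves 13:
1. Technician goes to the rooftop with the hay.  [the basement: the cheese, the corn, the duck, the lamb, the sheep | the rooftop: the hay]
2. Technician goes back to the basement alone.  [the basement: the cheese, the corn, the duck, the lamb, the sheep | the rooftop: the hay]
3. Technician goes to the rooftop with the duck.  [the basement: the cheese, the corn, the lamb, the sheep | the rooftop: the duck, the hay]
4. Technician goes back to the basement alone.  [the basement: the cheese, the corn, the lamb, the sheep | the rooftop: the duck, the hay]
5. Technician goes to the rooftop with the corn.  [the basement: the cheese, the lamb, the sheep | the rooftop: the corn, the duck, the hay]
6. Technician goes back to the basement alone.  [the basement: the cheese, the lamb, the sheep | the rooftop: the corn, the duck, the hay]
7. Technician goes to the rooftop with the lamb.  [the basement: the cheese, the sheep | the rooftop: the corn, the duck, the hay, the lamb]
8. Technician goes back to the basement with the hay.  [the basement: the cheese, the hay, the sheep | the rooftop: the corn, the duck, the lamb]
9. Technician goes to the rooftop with the cheese.  [the basement: the hay, the sheep | the rooftop: the cheese, the corn, the duck, the lamb]
10. Technician goes back to the basement alone.  [the basement: the hay, the sheep | the rooftop: the cheese, the corn, the duck, the lamb]
11. Technician goes to the rooftop with the sheep.  [the basement: the hay | the rooftop: the cheese, the corn, the duck, the lamb, the sheep]
12. Technician goes back to the basement alone.  [the basement: the hay | the rooftop: the cheese, the corn, the duck, the lamb, the sheep]
13. Technician goes to the rooftop with the hay.  [the basement: — | the rooftop: the cheese, the corn, the duck, the hay, the lamb, the sheep]

13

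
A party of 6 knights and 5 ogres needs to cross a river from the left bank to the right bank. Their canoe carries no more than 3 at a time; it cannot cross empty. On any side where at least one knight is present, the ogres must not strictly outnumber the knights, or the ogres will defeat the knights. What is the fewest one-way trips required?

Counting alone: each trip to the right bank takes at most 3 across and each return brings at least 1 back, so after t trips out (and t−1 returns) at most 3t − (t−1) of the 11 are across; that first reaches 11 at t = 5, so at least 9 crossings are needed.
The plan below uses exactly 9 crossings, so it is optimal:
1. 3 ogres → the right bank.  (the left bank: 6K 2O; the right bank: 0K 3O)
2. 1 ogre ← the left bank.  (the left bank: 6K 3O; the right bank: 0K 2O)
3. 3 knights → the right bank.  (the left bank: 3K 3O; the right bank: 3K 2O)
4. 1 knight ← the left bank.  (the left bank: 4K 3O; the right bank: 2K 2O)
5. 2 knights and 1 ogre → the right bank.  (the left bank: 2K 2O; the right bank: 4K 3O)
6. 1 knight ← the left bank.  (the left bank: 3K 2O; the right bank: 3K 3O)
7. 2 knights and 1 ogre → the right bank.  (the left bank: 1K 1O; the right bank: 5K 4O)
8. 1 knight ← the left bank.  (the left bank: 2K 1O; the right bank: 4K 4O)
9. 2 knights and 1 ogre → the right bank.  (the left bank: 0K 0O; the right bank: 6K 5O)

9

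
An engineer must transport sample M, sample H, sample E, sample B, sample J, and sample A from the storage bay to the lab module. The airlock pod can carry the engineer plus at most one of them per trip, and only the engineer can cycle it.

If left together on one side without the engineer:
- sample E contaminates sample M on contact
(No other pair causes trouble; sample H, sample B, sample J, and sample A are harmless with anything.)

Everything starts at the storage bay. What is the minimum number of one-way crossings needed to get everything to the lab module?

Counting alone: the engineer can take at most 1 across per trip to the lab module, so moving all 6 needs at least 6 loaded trips out, with a return between consecutive ones — at least 11 crossings.
The plan below uses exactly 11 crossings, so it is optimal:
1. Engineer goes to the lab module with sample M.  [the storage bay: sample A, sample B, sample E, sample H, sample J | the lab module: sample M]
2. Engineer goes back to the storage bay alone.  [the storage bay: sample A, sample B, sample E, sample H, sample J | the lab module: sample M]
3. Engineer goes to the lab module with sample H.  [the storage bay: sample A, sample B, sample E, sample J | the lab module: sample H, sample M]
4. Engineer goes back to the storage bay alone.  [the storage bay: sample A, sample B, sample E, sample J | the lab module: sample H, sample M]
5. Engineer goes to the lab module with sample B.  [the storage bay: sample A, sample E, sample J | the lab module: sample B, sample H, sample M]
6. Engineer goes back to the storage bay alone.  [the storage bay: sample A, sample E, sample J | the lab module: sample B, sample H, sample M]
7. Engineer goes to the lab module with sample J.  [the storage bay: sample A, sample E | the lab module: sample B, sample H, sample J, sample M]
8. Engineer goes back to the storage bay alone.  [the storage bay: sample A, sample E | the lab module: sample B, sample H, sample J, sample M]
9. Engineer goes to the lab module with sample A.  [the storage bay: sample E | the lab module: sample A, sample B, sample H, sample J, sample M]
10. Engineer goes back to the storage bay alone.  [the storage bay: sample E | the lab module: sample A, sample B, sample H, sample J, sample M]
11. Engineer goes to the lab module with sample E.  [the storage bay: — | the lab module: sample A, sample B, sample E, sample H, sample J, sample M]

11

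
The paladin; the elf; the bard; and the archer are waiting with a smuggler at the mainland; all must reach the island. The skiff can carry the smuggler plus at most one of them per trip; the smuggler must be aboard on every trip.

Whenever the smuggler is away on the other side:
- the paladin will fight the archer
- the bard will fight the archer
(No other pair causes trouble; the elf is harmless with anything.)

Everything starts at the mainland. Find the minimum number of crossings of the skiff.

Counting alone: the smuggler can take at most 1 across per trip to the island, so moving all 4 needs at least 4 loaded trips out, with a return between consecutive ones — at least 7 crossings.
The safety rule pushes this higher. Following every safe sequence of crossings, the most of the 4 that can be at the island as the skiff arrives there on crossing 7 is 3 — never all 4.
So no plan with fewer than 9 crossings exists, and this one achieves 9:
1. Smuggler goes to the island with the archer.  [the mainland: the bard, the elf, the paladin | the island: the archer]
2. Smuggler goes back to the mainland alone.  [the mainland: the bard, the elf, the paladin | the island: the archer]
3. Smuggler goes to the island with the paladin.  [the mainland: the bard, the elf | the island: the archer, the paladin]
4. Smuggler goes back to the mainland with the archer.  [the mainland: the archer, the bard, the elf | the island: the paladin]
5. Smuggler goes to the island with the bard.  [the mainland: the archer, the elf | the island: the bard, the paladin]
6. Smuggler goes back to the mainland alone.  [the mainland: the archer, the elf | the island: the bard, the paladin]
7. Smuggler goes to the island with the elf.  [the mainland: the archer | the island: the bard, the elf, the paladin]
8. Smuggler goes back to the mainland alone.  [the mainland: the archer | the island: the bard, the elf, the paladin]
9. Smuggler goes to the island with the archer.  [the mainland: — | the island: the archer, the bard, the elf, the paladin]

9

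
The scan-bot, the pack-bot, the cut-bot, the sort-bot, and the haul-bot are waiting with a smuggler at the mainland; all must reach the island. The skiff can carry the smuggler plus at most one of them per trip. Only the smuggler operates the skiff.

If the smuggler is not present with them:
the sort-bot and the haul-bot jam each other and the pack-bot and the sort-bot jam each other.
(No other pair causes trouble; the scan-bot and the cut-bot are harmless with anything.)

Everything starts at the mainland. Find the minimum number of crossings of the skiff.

Counting alone: the smuggler can take at most 1 across per trip to the island, so moving all 5 needs at least 5 loaded trips out, with a return between consecutive ones — at least 9 crossings.
The safety rule pushes this higher. Following every safe sequence of crossings, the most of the 5 that can be at the island as the skiff arrives there on crossing 9 is 4 — never all 5.
So no plan with fewer than 11 crossings exists, and this one achieves 11:
1. Smuggler goes to the island with the sort-bot.  [the mainland: the cut-bot, the haul-bot, the pack-bot, the scan-bot | the island: the sort-bot]
2. Smuggler goes back to the mainland alone.  [the mainland: the cut-bot, the haul-bot, the pack-bot, the scan-bot | the island: the sort-bot]
3. Smuggler goes to the island with the scan-bot.  [the mainland: the cut-bot, the haul-bot, the pack-bot | the island: the scan-bot, the sort-bot]
4. Smuggler goes back to the mainland alone.  [the mainland: the cut-bot, the haul-bot, the pack-bot | the island: the scan-bot, the sort-bot]
5. Smuggler goes to the island with the pack-bot.  [the mainland: the cut-bot, the haul-bot | the island: the pack-bot, the scan-bot, the sort-bot]
6. Smuggler goes back to the mainland with the sort-bot.  [the mainland: the cut-bot, the haul-bot, the sort-bot | the island: the pack-bot, the scan-bot]
7. Smuggler goes to the island with the haul-bot.  [the mainland: the cut-bot, the sort-bot | the island: the haul-bot, the pack-bot, the scan-bot]
8. Smuggler goes back to the mainland alone.  [the mainland: the cut-bot, the sort-bot | the island: the haul-bot, the pack-bot, the scan-bot]
9. Smuggler goes to the island with the cut-bot.  [the mainland: the sort-bot | the island: the cut-bot, the haul-bot, the pack-bot, the scan-bot]
10. Smuggler goes back to the mainland alone.  [the mainland: the sort-bot | the island: the cut-bot, the haul-bot, the pack-bot, the scan-bot]
11. Smuggler goes to the island with the sort-bot.  [the mainland: — | the island: the cut-bot, the haul-bot, the pack-bot, the scan-bot, the sort-bot]

11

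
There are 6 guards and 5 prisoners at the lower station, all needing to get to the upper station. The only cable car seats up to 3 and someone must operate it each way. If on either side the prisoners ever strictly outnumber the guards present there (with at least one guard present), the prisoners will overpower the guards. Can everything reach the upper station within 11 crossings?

Yes — this plan uses 9 crossings (≤ 11):
1. 3 prisoners → the upper station.  (the lower station: 6G 2P; the upper station: 0G 3P)
2. 1 prisoner ← the lower station.  (the lower station: 6G 3P; the upper station: 0G 2P)
3. 3 guards → the upper station.  (the lower station: 3G 3P; the upper station: 3G 2P)
4. 1 guard ← the lower station.  (the lower station: 4G 3P; the upper station: 2G 2P)
5. 2 guards and 1 prisoner → the upper station.  (the lower station: 2G 2P; the upper station: 4G 3P)
6. 1 guard ← the lower station.  (the lower station: 3G 2P; the upper station: 3G 3P)
7. 2 guards and 1 prisoner → the upper station.  (the lower station: 1G 1P; the upper station: 5G 4P)
8. 1 guard ← the lower station.  (the lower station: 2G 1P; the upper station: 4G 4P)
9. 2 guards and 1 prisoner → the upper station.  (the lower station: 0G 0P; the upper station: 6G 5P)

Yes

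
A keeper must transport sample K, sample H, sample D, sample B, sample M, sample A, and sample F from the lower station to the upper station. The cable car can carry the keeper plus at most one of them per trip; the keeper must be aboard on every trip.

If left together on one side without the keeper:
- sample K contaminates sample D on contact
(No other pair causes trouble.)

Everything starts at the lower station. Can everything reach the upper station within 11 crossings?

No

Counting alone: the keeper can take at most 1 across per trip to the upper station, so moving all 7 needs at least 7 loaded trips out, with a return between consecutive ones — at least 13 crossings.
Since 11 < 13, 11 crossings cannot be enough. (The shortest complete plan in fact takes 13:)
1. Keeper goes to the upper station with sample K.  [the lower station: sample A, sample B, sample D, sample F, sample H, sample M | the upper station: sample K]
2. Keeper goes back to the lower station alone.  [the lower station: sample A, sample B, sample D, sample F, sample H, sample M | the upper station: sample K]
3. Keeper goes to the upper station with sample H.  [the lower station: sample A, sample B, sample D, sample F, sample M | the upper station: sample H, sample K]
4. Keeper goes back to the lower station alone.  [the lower station: sample A, sample B, sample D, sample F, sample M | the upper station: sample H, sample K]
5. Keeper goes to the upper station with sample B.  [the lower station: sample A, sample D, sample F, sample M | the upper station: sample B, sample H, sample K]
6. Keeper goes back to the lower station alone.  [the lower station: sample A, sample D, sample F, sample M | the upper station: sample B, sample H, sample K]
7. Keeper goes to the upper station with sample M.  [the lower station: sample A, sample D, sample F | the upper station: sample B, sample H, sample K, sample M]
8. Keeper goes back to the lower station alone.  [the lower station: sample A, sample D, sample F | the upper station: sample B, sample H, sample K, sample M]
9. Keeper goes to the upper station with sample A.  [the lower station: sample D, sample F | the upper station: sample A, sample B, sample H, sample K, sample M]
10. Keeper goes back to the lower station alone.  [the lower station: sample D, sample F | the upper station: sample A, sample B, sample H, sample K, sample M]
11. Keeper goes to the upper station with sample F.  [the lower station: sample D | the upper station: sample A, sample B, sample F, sample H, sample K, sample M]
12. Keeper goes back to the lower station alone.  [the lower station: sample D | the upper station: sample A, sample B, sample F, sample H, sample K, sample M]
13. Keeper goes to the upper station with sample D.  [the lower station: — | the upper station: sample A, sample B, sample D, sample F, sample H, sample K, sample M]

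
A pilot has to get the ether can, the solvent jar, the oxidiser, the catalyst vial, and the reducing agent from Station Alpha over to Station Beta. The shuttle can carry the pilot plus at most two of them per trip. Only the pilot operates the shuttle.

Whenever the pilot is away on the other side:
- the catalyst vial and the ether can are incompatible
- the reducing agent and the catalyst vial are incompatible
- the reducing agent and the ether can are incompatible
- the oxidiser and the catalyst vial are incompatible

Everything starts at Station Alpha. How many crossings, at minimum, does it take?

7

Counting alone: the pilot can take at most 2 across per trip to Station Beta, so moving all 5 needs at least 3 loaded trips out, with a return between consecutive ones — at least 5 crossings.
The safety rule pushes this higher. Following every safe sequence of crossings, the most of the 5 that can be at Station Beta as the shuttle arrives there on crossing 5 is 4 — never all 5.
So no plan with fewer than 7 crossings exists, and this one achieves 7:
1. Pilot goes to Station Beta with the catalyst vial and the ether can.  [Station Alpha: the oxidiser, the reducing agent, the solvent jar | Station Beta: the catalyst vial, the ether can]
2. Pilot goes back to Station Alpha with the ether can.  [Station Alpha: the ether can, the oxidiser, the reducing agent, the solvent jar | Station Beta: the catalyst vial]
3. Pilot goes to Station Beta with the ether can and the solvent jar.  [Station Alpha: the oxidiser, the reducing agent | Station Beta: the catalyst vial, the ether can, the solvent jar]
4. Pilot goes back to Station Alpha with the ether can.  [Station Alpha: the ether can, the oxidiser, the reducing agent | Station Beta: the catalyst vial, the solvent jar]
5. Pilot goes to Station Beta with the ether can and the oxidiser.  [Station Alpha: the reducing agent | Station Beta: the catalyst vial, the ether can, the oxidiser, the solvent jar]
6. Pilot goes back to Station Alpha with the catalyst vial.  [Station Alpha: the catalyst vial, the reducing agent | Station Beta: the ether can, the oxidiser, the solvent jar]
7. Pilot goes to Station Beta with the catalyst vial and the reducing agent.  [Station Alpha: — | Station Beta: the catalyst vial, the ether can, the oxidiser, the reducing agent, the solvent jar]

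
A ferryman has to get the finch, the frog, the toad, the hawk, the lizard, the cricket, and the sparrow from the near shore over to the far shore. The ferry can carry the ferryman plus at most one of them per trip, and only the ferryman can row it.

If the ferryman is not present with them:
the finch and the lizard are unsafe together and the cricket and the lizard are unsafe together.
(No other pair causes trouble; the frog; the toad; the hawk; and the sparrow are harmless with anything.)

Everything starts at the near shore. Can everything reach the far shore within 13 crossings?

Counting alone: the ferryman can take at most 1 across per trip to the far shore, so moving all 7 needs at least 7 loaded trips out, with a return between consecutive ones — at least 13 crossings.
The safety rule pushes this higher. Following every safe sequence of crossings, the most of the 7 that can be at the far shore as the ferry arrives there on crossing 13 is 6 — never all 7.
So the move cannot be finished within 13 crossings. (The shortest complete plan takes 15:)
1. Ferryman goes to the far shore with the lizard.  [the near shore: the cricket, the finch, the frog, the hawk, the sparrow, the toad | the far shore: the lizard]
2. Ferryman goes back to the near shore alone.  [the near shore: the cricket, the finch, the frog, the hawk, the sparrow, the toad | the far shore: the lizard]
3. Ferryman goes to the far shore with the finch.  [the near shore: the cricket, the frog, the hawk, the sparrow, the toad | the far shore: the finch, the lizard]
4. Ferryman goes back to the near shore with the lizard.  [the near shore: the cricket, the frog, the hawk, the lizard, the sparrow, the toad | the far shore: the finch]
5. Ferryman goes to the far shore with the cricket.  [the near shore: the frog, the hawk, the lizard, the sparrow, the toad | the far shore: the cricket, the finch]
6. Ferryman goes back to the near shore alone.  [the near shore: the frog, the hawk, the lizard, the sparrow, the toad | the far shore: the cricket, the finch]
7. Ferryman goes to the far shore with the frog.  [the near shore: the hawk, the lizard, the sparrow, the toad | the far shore: the cricket, the finch, the frog]
8. Ferryman goes back to the near shore alone.  [the near shore: the hawk, the lizard, the sparrow, the toad | the far shore: the cricket, the finch, the frog]
9. Ferryman goes to the far shore with the toad.  [the near shore: the hawk, the lizard, the sparrow | the far shore: the cricket, the finch, the frog, the toad]
10. Ferryman goes back to the near shore alone.  [the near shore: the hawk, the lizard, the sparrow | the far shore: the cricket, the finch, the frog, the toad]
11. Ferryman goes to the far shore with the hawk.  [the near shore: the lizard, the sparrow | the far shore: the cricket, the finch, the frog, the hawk, the toad]
12. Ferryman goes back to the near shore alone.  [the near shore: the lizard, the sparrow | the far shore: the cricket, the finch, the frog, the hawk, the toad]
13. Ferryman goes to the far shore with the sparrow.  [the near shore: the lizard | the far shore: the cricket, the finch, the frog, the hawk, the sparrow, the toad]
14. Ferryman goes back to the near shore alone.  [the near shore: the lizard | the far shore: the cricket, the finch, the frog, the hawk, the sparrow, the toad]
15. Ferryman goes to the far shore with the lizard.  [the near shore: — | the far shore: the cricket, the finch, the frog, the hawk, the lizard, the sparrow, the toad]

No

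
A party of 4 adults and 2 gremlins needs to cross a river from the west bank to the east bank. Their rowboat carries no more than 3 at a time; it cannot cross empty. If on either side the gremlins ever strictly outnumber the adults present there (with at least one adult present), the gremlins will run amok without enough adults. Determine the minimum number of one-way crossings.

5

Counting alone: each trip to the east bank takes at most 3 across and each return brings at least 1 back, so after t trips out (and t−1 returns) at most 3t − (t−1) of the 6 are across; that first reaches 6 at t = 3, so at least 5 crossings are needed.
The plan below uses exactly 5 crossings, so it is optimal:
1. 2 gremlins → the east bank.  (the west bank: 4A 0G; the east bank: 0A 2G)
2. 1 gremlin ← the west bank.  (the west bank: 4A 1G; the east bank: 0A 1G)
3. 2 adults and 1 gremlin → the east bank.  (the west bank: 2A 0G; the east bank: 2A 2G)
4. 1 gremlin ← the west bank.  (the west bank: 2A 1G; the east bank: 2A 1G)
5. 2 adults and 1 gremlin → the east bank.  (the west bank: 0A 0G; the east bank: 4A 2G)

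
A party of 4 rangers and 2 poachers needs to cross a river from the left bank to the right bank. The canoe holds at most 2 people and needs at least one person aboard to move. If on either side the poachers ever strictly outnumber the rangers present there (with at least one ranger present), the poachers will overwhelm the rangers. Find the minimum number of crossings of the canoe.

Counting alone: each trip to the right bank takes at most 2 across and each return brings at least 1 back, so after t trips out (and t−1 returns) at most 2t − (t−1) of the 6 are across; that first reaches 6 at t = 5, so at least 9 crossings are needed.
The plan below uses exactly 9 crossings, so it is optimal:
1. 2 poachers → the right bank.  (the left bank: 4R 0P; the right bank: 0R 2P)
2. 1 poacher ← the left bank.  (the left bank: 4R 1P; the right bank: 0R 1P)
3. 2 rangers → the right bank.  (the left bank: 2R 1P; the right bank: 2R 1P)
4. 1 poacher ← the left bank.  (the left bank: 2R 2P; the right bank: 2R 0P)
5. 2 poachers → the right bank.  (the left bank: 2R 0P; the right bank: 2R 2P)
6. 1 poacher ← the left bank.  (the left bank: 2R 1P; the right bank: 2R 1P)
7. 1 ranger and 1 poacher → the right bank.  (the left bank: 1R 0P; the right bank: 3R 2P)
8. 1 poacher ← the left bank.  (the left bank: 1R 1P; the right bank: 3R 1P)
9. 1 ranger and 1 poacher → the right bank.  (the left bank: 0R 0P; the right bank: 4R 2P)

9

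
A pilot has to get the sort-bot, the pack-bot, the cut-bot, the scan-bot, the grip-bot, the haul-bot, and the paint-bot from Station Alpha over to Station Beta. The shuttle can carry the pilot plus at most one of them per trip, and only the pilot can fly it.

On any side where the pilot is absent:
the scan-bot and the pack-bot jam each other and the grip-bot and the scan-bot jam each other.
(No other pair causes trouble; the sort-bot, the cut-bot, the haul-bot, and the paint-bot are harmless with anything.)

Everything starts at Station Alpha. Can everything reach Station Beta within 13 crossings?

No

Counting alone: the pilot can take at most 1 across per trip to Station Beta, so moving all 7 needs at least 7 loaded trips out, with a return between consecutive ones — at least 13 crossings.
The safety rule pushes this higher. Following every safe sequence of crossings, the most of the 7 that can be at Station Beta as the shuttle arrives there on crossing 13 is 6 — never all 7.
So the move cannot be finished within 13 crossings. (The shortest complete plan takes 15:)
1. Pilot goes to Station Beta with the scan-bot.  [Station Alpha: the cut-bot, the grip-bot, the haul-bot, the pack-bot, the paint-bot, the sort-bot | Station Beta: the scan-bot]
2. Pilot goes back to Station Alpha alone.  [Station Alpha: the cut-bot, the grip-bot, the haul-bot, the pack-bot, the paint-bot, the sort-bot | Station Beta: the scan-bot]
3. Pilot goes to Station Beta with the sort-bot.  [Station Alpha: the cut-bot, the grip-bot, the haul-bot, the pack-bot, the paint-bot | Station Beta: the scan-bot, the sort-bot]
4. Pilot goes back to Station Alpha alone.  [Station Alpha: the cut-bot, the grip-bot, the haul-bot, the pack-bot, the paint-bot | Station Beta: the scan-bot, the sort-bot]
5. Pilot goes to Station Beta with the pack-bot.  [Station Alpha: the cut-bot, the grip-bot, the haul-bot, the paint-bot | Station Beta: the pack-bot, the scan-bot, the sort-bot]
6. Pilot goes back to Station Alpha with the scan-bot.  [Station Alpha: the cut-bot, the grip-bot, the haul-bot, the paint-bot, the scan-bot | Station Beta: the pack-bot, the sort-bot]
7. Pilot goes to Station Beta with the grip-bot.  [Station Alpha: the cut-bot, the haul-bot, the paint-bot, the scan-bot | Station Beta: the grip-bot, the pack-bot, the sort-bot]
8. Pilot goes back to Station Alpha alone.  [Station Alpha: the cut-bot, the haul-bot, the paint-bot, the scan-bot | Station Beta: the grip-bot, the pack-bot, the sort-bot]
9. Pilot goes to Station Beta with the cut-bot.  [Station Alpha: the haul-bot, the paint-bot, the scan-bot | Station Beta: the cut-bot, the grip-bot, the pack-bot, the sort-bot]
10. Pilot goes back to Station Alpha alone.  [Station Alpha: the haul-bot, the paint-bot, the scan-bot | Station Beta: the cut-bot, the grip-bot, the pack-bot, the sort-bot]
11. Pilot goes to Station Beta with the haul-bot.  [Station Alpha: the paint-bot, the scan-bot | Station Beta: the cut-bot, the grip-bot, the haul-bot, the pack-bot, the sort-bot]
12. Pilot goes back to Station Alpha alone.  [Station Alpha: the paint-bot, the scan-bot | Station Beta: the cut-bot, the grip-bot, the haul-bot, the pack-bot, the sort-bot]
13. Pilot goes to Station Beta with the paint-bot.  [Station Alpha: the scan-bot | Station Beta: the cut-bot, the grip-bot, the haul-bot, the pack-bot, the paint-bot, the sort-bot]
14. Pilot goes back to Station Alpha alone.  [Station Alpha: the scan-bot | Station Beta: the cut-bot, the grip-bot, the haul-bot, the pack-bot, the paint-bot, the sort-bot]
15. Pilot goes to Station Beta with the scan-bot.  [Station Alpha: — | Station Beta: the cut-bot, the grip-bot, the haul-bot, the pack-bot, the paint-bot, the scan-bot, the sort-bot]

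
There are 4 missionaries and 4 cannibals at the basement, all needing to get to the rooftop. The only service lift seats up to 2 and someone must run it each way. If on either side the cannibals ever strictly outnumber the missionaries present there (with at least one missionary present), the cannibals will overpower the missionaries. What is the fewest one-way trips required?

Following every safe sequence of crossings from the start, the most of the 8 that can be at the rooftop as the service lift arrives there on crossings 1, 3, 5 is 2, 3, 4 respectively; the best ever achieved is 4 of 8.
From crossing 7 on, no configuration arises that was not already reachable earlier: only 11 distinct safe configurations (who is on which side, and where the service lift is) can ever be reached, none of them has everyone across, and every continuation just revisits them. They are: 0 missionaries + 0 cannibals across (service lift back at the start); 0 missionaries + 1 cannibal across (service lift there); 0 missionaries + 1 cannibal across (service lift back at the start); 0 missionaries + 2 cannibals across (service lift there); 0 missionaries + 2 cannibals across (service lift back at the start); 0 missionaries + 3 cannibals across (service lift there); 0 missionaries + 3 cannibals across (service lift back at the start); 0 missionaries + 4 cannibals across (service lift there); 1 missionary + 1 cannibal across (service lift there); 1 missionary + 1 cannibal across (service lift back at the start); 2 missionaries + 2 cannibals across (service lift there). So no valid plan exists.

impossible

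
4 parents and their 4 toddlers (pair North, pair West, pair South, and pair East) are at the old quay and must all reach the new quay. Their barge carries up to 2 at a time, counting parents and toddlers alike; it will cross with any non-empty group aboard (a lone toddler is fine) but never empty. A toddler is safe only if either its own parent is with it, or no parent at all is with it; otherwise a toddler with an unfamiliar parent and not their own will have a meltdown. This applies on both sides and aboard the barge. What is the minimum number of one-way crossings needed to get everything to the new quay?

impossible

Following every safe sequence of crossings from the start, the most of the 8 that can be at the new quay as the barge arrives there on crossings 1, 3, 5 is 2, 3, 4 respectively; the best ever achieved is 4 of 8.
From crossing 7 on, no configuration arises that was not already reachable earlier: only 44 distinct safe configurations (who is on which side, and where the barge is) can ever be reached, none of them has everyone across, and every continuation just revisits them. So no valid plan exists.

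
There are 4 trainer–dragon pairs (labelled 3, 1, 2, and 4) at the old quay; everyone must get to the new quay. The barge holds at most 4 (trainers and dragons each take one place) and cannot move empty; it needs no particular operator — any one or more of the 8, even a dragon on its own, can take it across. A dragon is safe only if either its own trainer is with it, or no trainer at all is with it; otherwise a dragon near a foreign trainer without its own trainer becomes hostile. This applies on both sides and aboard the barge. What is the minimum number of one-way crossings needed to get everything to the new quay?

5

Counting alone: each trip to the new quay takes at most 4 across and each return brings at least 1 back, so after t trips out (and t−1 returns) at most 4t − (t−1) of the 8 are across; that first reaches 8 at t = 3, so at least 5 crossings are needed.
The plan below uses exactly 5 crossings, so it is optimal:
1. dragon 3 and trainer 3 cross → the new quay.
2. trainer 3 crosses ← the old quay.
3. trainer 1, trainer 2, trainer 3, and trainer 4 cross → the new quay.
4. dragon 3 crosses ← the old quay.
5. dragon 1, dragon 2, dragon 3, and dragon 4 cross → the new quay.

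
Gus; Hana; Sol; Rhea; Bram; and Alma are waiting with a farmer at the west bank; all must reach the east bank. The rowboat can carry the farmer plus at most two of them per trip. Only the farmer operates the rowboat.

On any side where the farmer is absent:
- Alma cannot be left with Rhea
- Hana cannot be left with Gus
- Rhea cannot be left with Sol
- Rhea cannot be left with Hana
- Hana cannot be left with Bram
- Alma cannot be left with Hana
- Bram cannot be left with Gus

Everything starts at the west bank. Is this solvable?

No

Whatever the first load, the items left behind include a forbidden pair without the farmer. No opening move is safe, so no plan exists.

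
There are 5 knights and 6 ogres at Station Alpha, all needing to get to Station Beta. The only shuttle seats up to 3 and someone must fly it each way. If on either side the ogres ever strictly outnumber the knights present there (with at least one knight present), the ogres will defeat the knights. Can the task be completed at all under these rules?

No

The ogres already outnumber the knights at Station Alpha before anyone moves, so the starting position itself is disallowed.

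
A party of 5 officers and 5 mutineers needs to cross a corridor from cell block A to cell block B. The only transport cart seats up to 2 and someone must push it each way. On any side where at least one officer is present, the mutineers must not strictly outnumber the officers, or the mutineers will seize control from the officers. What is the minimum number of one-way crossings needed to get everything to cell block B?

impossible

Following every safe sequence of crossings from the start, the most of the 10 that can be at cell block B as the transport cart arrives there on crossings 1, 3, 5, 7 is 2, 3, 4, 5 respectively; the best ever achieved is 5 of 10.
From crossing 9 on, no configuration arises that was not already reachable earlier: only 13 distinct safe configurations (who is on which side, and where the transport cart is) can ever be reached, none of them has everyone across, and every continuation just revisits them. They are: 0 officers + 0 mutineers across (transport cart back at the start); 0 officers + 1 mutineer across (transport cart there); 0 officers + 1 mutineer across (transport cart back at the start); 0 officers + 2 mutineers across (transport cart there); 0 officers + 2 mutineers across (transport cart back at the start); 0 officers + 3 mutineers across (transport cart there); 0 officers + 3 mutineers across (transport cart back at the start); 0 officers + 4 mutineers across (transport cart there); 0 officers + 4 mutineers across (transport cart back at the start); 0 officers + 5 mutineers across (transport cart there); 1 officer + 1 mutineer across (transport cart there); 1 officer + 1 mutineer across (transport cart back at the start); 2 officers + 2 mutineers across (transport cart there). So no valid plan exists.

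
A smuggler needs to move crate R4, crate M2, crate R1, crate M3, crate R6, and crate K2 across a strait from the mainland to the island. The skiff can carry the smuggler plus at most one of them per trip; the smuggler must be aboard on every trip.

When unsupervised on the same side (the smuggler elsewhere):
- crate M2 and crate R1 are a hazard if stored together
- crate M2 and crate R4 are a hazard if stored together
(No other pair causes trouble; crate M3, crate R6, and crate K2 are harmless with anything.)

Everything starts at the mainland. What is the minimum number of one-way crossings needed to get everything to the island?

Counting alone: the smuggler can take at most 1 across per trip to the island, so moving all 6 needs at least 6 loaded trips out, with a return between consecutive ones — at least 11 crossings.
The safety rule pushes this higher. Following every safe sequence of crossings, the most of the 6 that can be at the island as the skiff arrives there on crossing 11 is 5 — never all 6.
So no plan with fewer than 13 crossings exists, and this one achieves 13:
1. Smuggler goes to the island with crate M2.
2. Smuggler goes back to the mainland alone.
3. Smuggler goes to the island with crate R4.
4. Smuggler goes back to the mainland with crate M2.
5. Smuggler goes to the island with crate R1.
6. Smuggler goes back to the mainland alone.
7. Smuggler goes to the island with crate M3.
8. Smuggler goes back to the mainland alone.
9. Smuggler goes to the island with crate R6.
10. Smuggler goes back to the mainland alone.
11. Smuggler goes to the island with crate K2.
12. Smuggler goes back to the mainland alone.
13. Smuggler goes to the island with crate M2.

13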